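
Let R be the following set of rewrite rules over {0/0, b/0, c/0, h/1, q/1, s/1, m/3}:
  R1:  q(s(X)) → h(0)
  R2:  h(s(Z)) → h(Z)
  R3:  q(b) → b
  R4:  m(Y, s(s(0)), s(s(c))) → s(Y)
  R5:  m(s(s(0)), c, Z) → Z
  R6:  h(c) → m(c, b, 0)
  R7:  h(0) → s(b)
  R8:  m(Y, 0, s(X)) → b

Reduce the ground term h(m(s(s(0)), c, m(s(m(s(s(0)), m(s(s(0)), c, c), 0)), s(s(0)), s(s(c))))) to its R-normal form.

s(b)

1. h(m(s(s(0)), c, m(s(m(s(s(0)), m(s(s(0)), c, c), 0)), s(s(0)), s(s(c)))))  →  h(m(s(m(s(s(0)), m(s(s(0)), c, c), 0)), s(s(0)), s(s(c))))   [R5 at 1]
2. h(m(s(m(s(s(0)), m(s(s(0)), c, c), 0)), s(s(0)), s(s(c))))  →  h(s(s(m(s(s(0)), m(s(s(0)), c, c), 0))))   [R4 at 1]
3. h(s(s(m(s(s(0)), m(s(s(0)), c, c), 0))))  →  h(s(m(s(s(0)), m(s(s(0)), c, c), 0)))   [R2 at ε]
4. h(s(m(s(s(0)), m(s(s(0)), c, c), 0)))  →  h(m(s(s(0)), m(s(s(0)), c, c), 0))   [R2 at ε]
5. h(m(s(s(0)), m(s(s(0)), c, c), 0))  →  h(m(s(s(0)), c, 0))   [R5 at 1.2]
6. h(m(s(s(0)), c, 0))  →  h(0)   [R5 at 1]
7. h(0)  →  s(b)   [R7 at ε]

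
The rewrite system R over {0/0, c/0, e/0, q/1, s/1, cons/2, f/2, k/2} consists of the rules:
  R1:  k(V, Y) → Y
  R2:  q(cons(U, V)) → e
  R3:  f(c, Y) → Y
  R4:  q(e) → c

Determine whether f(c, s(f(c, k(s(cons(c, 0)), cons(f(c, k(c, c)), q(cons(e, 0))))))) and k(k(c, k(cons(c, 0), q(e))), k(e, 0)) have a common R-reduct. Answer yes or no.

Reduce t₁ = f(c, s(f(c, k(s(cons(c, 0)), cons(f(c, k(c, c)), q(cons(e, 0))))))):
1. f(c, s(f(c, k(s(cons(c, 0)), cons(f(c, k(c, c)), q(cons(e, 0)))))))  →  s(f(c, k(s(cons(c, 0)), cons(f(c, k(c, c)), q(cons(e, 0))))))   [R3 at ε]
2. s(f(c, k(s(cons(c, 0)), cons(f(c, k(c, c)), q(cons(e, 0))))))  →  s(k(s(cons(c, 0)), cons(f(c, k(c, c)), q(cons(e, 0)))))   [R3 at 1]
3. s(k(s(cons(c, 0)), cons(f(c, k(c, c)), q(cons(e, 0)))))  →  s(cons(f(c, k(c, c)), q(cons(e, 0))))   [R1 at 1]
4. s(cons(f(c, k(c, c)), q(cons(e, 0))))  →  s(cons(k(c, c), q(cons(e, 0))))   [R3 at 1.1]
5. s(cons(k(c, c), q(cons(e, 0))))  →  s(cons(c, q(cons(e, 0))))   [R1 at 1.1]
6. s(cons(c, q(cons(e, 0))))  →  s(cons(c, e))   [R2 at 1.2]

Reduce t₂ = k(k(c, k(cons(c, 0), q(e))), k(e, 0)):
1. k(k(c, k(cons(c, 0), q(e))), k(e, 0))  →  k(e, 0)   [R1 at ε]
2. k(e, 0)  →  0   [R1 at ε]

no — NF(t₁) = s(cons(c, e)), NF(t₂) = 0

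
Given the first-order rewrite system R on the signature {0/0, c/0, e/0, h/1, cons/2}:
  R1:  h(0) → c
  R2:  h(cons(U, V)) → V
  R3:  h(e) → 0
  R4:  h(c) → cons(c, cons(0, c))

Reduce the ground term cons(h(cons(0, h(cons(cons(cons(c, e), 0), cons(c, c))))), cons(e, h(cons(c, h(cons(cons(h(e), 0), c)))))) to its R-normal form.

cons(cons(c, c), cons(e, c))

1. cons(h(cons(0, h(cons(cons(cons(c, e), 0), cons(c, c))))), cons(e, h(cons(c, h(cons(cons(h(e), 0), c))))))  →  cons(h(cons(cons(cons(c, e), 0), cons(c, c))), cons(e, h(cons(c, h(cons(cons(h(e), 0), c))))))   [R2 at 1]
2. cons(h(cons(cons(cons(c, e), 0), cons(c, c))), cons(e, h(cons(c, h(cons(cons(h(e), 0), c))))))  →  cons(cons(c, c), cons(e, h(cons(c, h(cons(cons(h(e), 0), c))))))   [R2 at 1]
3. cons(cons(c, c), cons(e, h(cons(c, h(cons(cons(h(e), 0), c))))))  →  cons(cons(c, c), cons(e, h(cons(cons(h(e), 0), c))))   [R2 at 2.2]
4. cons(cons(c, c), cons(e, h(cons(cons(h(e), 0), c))))  →  cons(cons(c, c), cons(e, c))   [R2 at 2.2]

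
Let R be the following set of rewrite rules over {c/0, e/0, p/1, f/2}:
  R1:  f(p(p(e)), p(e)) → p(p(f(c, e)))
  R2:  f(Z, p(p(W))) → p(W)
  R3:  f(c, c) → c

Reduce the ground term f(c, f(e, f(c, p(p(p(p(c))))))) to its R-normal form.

p(c)

1. f(c, f(e, f(c, p(p(p(p(c)))))))  →  f(c, f(e, p(p(p(c)))))   [R2 at 2.2]
2. f(c, f(e, p(p(p(c)))))  →  f(c, p(p(c)))   [R2 at 2]
3. f(c, p(p(c)))  →  p(c)   [R2 at ε]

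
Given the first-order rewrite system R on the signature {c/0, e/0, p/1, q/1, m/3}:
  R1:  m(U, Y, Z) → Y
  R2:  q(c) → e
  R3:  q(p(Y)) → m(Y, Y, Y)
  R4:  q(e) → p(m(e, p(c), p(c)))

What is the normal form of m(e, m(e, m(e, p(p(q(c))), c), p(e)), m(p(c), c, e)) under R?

p(p(e))

1. m(e, m(e, m(e, p(p(q(c))), c), p(e)), m(p(c), c, e))  →  m(e, m(e, p(p(q(c))), c), p(e))   [R1 at ε]
2. m(e, m(e, p(p(q(c))), c), p(e))  →  m(e, p(p(q(c))), c)   [R1 at ε]
3. m(e, p(p(q(c))), c)  →  p(p(q(c)))   [R1 at ε]
4. p(p(q(c)))  →  p(p(e))   [R2 at 1.1]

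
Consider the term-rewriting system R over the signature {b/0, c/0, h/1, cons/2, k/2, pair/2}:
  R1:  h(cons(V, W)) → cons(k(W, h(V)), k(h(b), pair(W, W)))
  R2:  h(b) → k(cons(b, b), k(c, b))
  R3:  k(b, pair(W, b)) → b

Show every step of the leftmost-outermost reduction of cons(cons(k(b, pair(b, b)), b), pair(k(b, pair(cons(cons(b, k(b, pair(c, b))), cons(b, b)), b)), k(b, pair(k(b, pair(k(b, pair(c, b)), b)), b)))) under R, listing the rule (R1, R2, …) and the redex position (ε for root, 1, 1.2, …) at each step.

cons(cons(b, b), pair(b, b))

1. cons(cons(k(b, pair(b, b)), b), pair(k(b, pair(cons(cons(b, k(b, pair(c, b))), cons(b, b)), b)), k(b, pair(k(b, pair(k(b, pair(c, b)), b)), b))))  →  cons(cons(b, b), pair(k(b, pair(cons(cons(b, k(b, pair(c, b))), cons(b, b)), b)), k(b, pair(k(b, pair(k(b, pair(c, b)), b)), b))))   [R3 at 1.1]
2. cons(cons(b, b), pair(k(b, pair(cons(cons(b, k(b, pair(c, b))), cons(b, b)), b)), k(b, pair(k(b, pair(k(b, pair(c, b)), b)), b))))  →  cons(cons(b, b), pair(b, k(b, pair(k(b, pair(k(b, pair(c, b)), b)), b))))   [R3 at 2.1]
3. cons(cons(b, b), pair(b, k(b, pair(k(b, pair(k(b, pair(c, b)), b)), b))))  →  cons(cons(b, b), pair(b, b))   [R3 at 2.2]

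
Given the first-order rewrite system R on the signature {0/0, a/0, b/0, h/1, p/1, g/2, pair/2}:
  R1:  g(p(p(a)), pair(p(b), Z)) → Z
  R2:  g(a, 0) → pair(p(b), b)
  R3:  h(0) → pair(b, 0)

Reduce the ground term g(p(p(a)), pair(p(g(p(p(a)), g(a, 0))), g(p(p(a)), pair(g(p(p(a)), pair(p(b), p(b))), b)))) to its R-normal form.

b

1. g(p(p(a)), pair(p(g(p(p(a)), g(a, 0))), g(p(p(a)), pair(g(p(p(a)), pair(p(b), p(b))), b))))  →  g(p(p(a)), pair(p(g(p(p(a)), pair(p(b), b))), g(p(p(a)), pair(g(p(p(a)), pair(p(b), p(b))), b))))   [R2 at 2.1.1.2]
2. g(p(p(a)), pair(p(g(p(p(a)), pair(p(b), b))), g(p(p(a)), pair(g(p(p(a)), pair(p(b), p(b))), b))))  →  g(p(p(a)), pair(p(b), g(p(p(a)), pair(g(p(p(a)), pair(p(b), p(b))), b))))   [R1 at 2.1.1]
3. g(p(p(a)), pair(p(b), g(p(p(a)), pair(g(p(p(a)), pair(p(b), p(b))), b))))  →  g(p(p(a)), pair(g(p(p(a)), pair(p(b), p(b))), b))   [R1 at ε]
4. g(p(p(a)), pair(g(p(p(a)), pair(p(b), p(b))), b))  →  g(p(p(a)), pair(p(b), b))   [R1 at 2.1]
5. g(p(p(a)), pair(p(b), b))  →  b   [R1 at ε]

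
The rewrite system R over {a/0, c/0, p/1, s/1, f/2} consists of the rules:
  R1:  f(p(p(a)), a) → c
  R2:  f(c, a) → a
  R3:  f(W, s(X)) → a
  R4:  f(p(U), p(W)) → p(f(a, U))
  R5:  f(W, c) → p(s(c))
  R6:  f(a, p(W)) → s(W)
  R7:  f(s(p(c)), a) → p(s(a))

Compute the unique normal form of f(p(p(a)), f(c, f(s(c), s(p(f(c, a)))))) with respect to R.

c

1. f(p(p(a)), f(c, f(s(c), s(p(f(c, a))))))  →  f(p(p(a)), f(c, a))   [R3 at 2.2]
2. f(p(p(a)), f(c, a))  →  f(p(p(a)), a)   [R2 at 2]
3. f(p(p(a)), a)  →  c   [R1 at ε]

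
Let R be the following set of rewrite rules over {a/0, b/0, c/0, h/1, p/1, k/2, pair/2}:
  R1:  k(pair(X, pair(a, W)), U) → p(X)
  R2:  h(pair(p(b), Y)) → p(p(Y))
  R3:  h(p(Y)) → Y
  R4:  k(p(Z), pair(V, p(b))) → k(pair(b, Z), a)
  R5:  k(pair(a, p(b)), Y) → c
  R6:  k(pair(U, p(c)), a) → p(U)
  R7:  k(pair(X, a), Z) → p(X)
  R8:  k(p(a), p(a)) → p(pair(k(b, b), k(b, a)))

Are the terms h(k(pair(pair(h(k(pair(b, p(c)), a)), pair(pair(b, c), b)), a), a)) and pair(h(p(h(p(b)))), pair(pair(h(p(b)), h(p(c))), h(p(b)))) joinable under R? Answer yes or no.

yes — NF(t₁) = pair(b, pair(pair(b, c), b)), NF(t₂) = pair(b, pair(pair(b, c), b))

Reduce t₁ = h(k(pair(pair(h(k(pair(b, p(c)), a)), pair(pair(b, c), b)), a), a)):
1. h(k(pair(pair(h(k(pair(b, p(c)), a)), pair(pair(b, c), b)), a), a))  →  h(p(pair(h(k(pair(b, p(c)), a)), pair(pair(b, c), b))))   [R7 at 1]
2. h(p(pair(h(k(pair(b, p(c)), a)), pair(pair(b, c), b))))  →  pair(h(k(pair(b, p(c)), a)), pair(pair(b, c), b))   [R3 at ε]
3. pair(h(k(pair(b, p(c)), a)), pair(pair(b, c), b))  →  pair(h(p(b)), pair(pair(b, c), b))   [R6 at 1.1]
4. pair(h(p(b)), pair(pair(b, c), b))  →  pair(b, pair(pair(b, c), b))   [R3 at 1]

Reduce t₂ = pair(h(p(h(p(b)))), pair(pair(h(p(b)), h(p(c))), h(p(b)))):
1. pair(h(p(h(p(b)))), pair(pair(h(p(b)), h(p(c))), h(p(b))))  →  pair(h(p(b)), pair(pair(h(p(b)), h(p(c))), h(p(b))))   [R3 at 1]
2. pair(h(p(b)), pair(pair(h(p(b)), h(p(c))), h(p(b))))  →  pair(b, pair(pair(h(p(b)), h(p(c))), h(p(b))))   [R3 at 1]
3. pair(b, pair(pair(h(p(b)), h(p(c))), h(p(b))))  →  pair(b, pair(pair(b, h(p(c))), h(p(b))))   [R3 at 2.1.1]
4. pair(b, pair(pair(b, h(p(c))), h(p(b))))  →  pair(b, pair(pair(b, c), h(p(b))))   [R3 at 2.1.2]
5. pair(b, pair(pair(b, c), h(p(b))))  →  pair(b, pair(pair(b, c), b))   [R3 at 2.2]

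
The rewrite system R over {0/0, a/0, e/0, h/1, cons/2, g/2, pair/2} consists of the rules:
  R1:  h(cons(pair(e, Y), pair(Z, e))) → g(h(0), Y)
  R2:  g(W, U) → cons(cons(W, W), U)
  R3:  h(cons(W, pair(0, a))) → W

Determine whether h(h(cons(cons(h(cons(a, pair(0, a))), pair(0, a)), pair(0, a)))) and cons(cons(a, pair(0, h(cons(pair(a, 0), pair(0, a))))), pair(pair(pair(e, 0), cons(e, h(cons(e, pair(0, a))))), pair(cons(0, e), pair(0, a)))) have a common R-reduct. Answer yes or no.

no — NF(t₁) = a, NF(t₂) = cons(cons(a, pair(0, pair(a, 0))), pair(pair(pair(e, 0), cons(e, e)), pair(cons(0, e), pair(0, a))))

Reduce t₁ = h(h(cons(cons(h(cons(a, pair(0, a))), pair(0, a)), pair(0, a)))):
1. h(h(cons(cons(h(cons(a, pair(0, a))), pair(0, a)), pair(0, a))))  →  h(cons(h(cons(a, pair(0, a))), pair(0, a)))   [R3 at 1]
2. h(cons(h(cons(a, pair(0, a))), pair(0, a)))  →  h(cons(a, pair(0, a)))   [R3 at ε]
3. h(cons(a, pair(0, a)))  →  a   [R3 at ε]

Reduce t₂ = cons(cons(a, pair(0, h(cons(pair(a, 0), pair(0, a))))), pair(pair(pair(e, 0), cons(e, h(cons(e, pair(0, a))))), pair(cons(0, e), pair(0, a)))):
1. cons(cons(a, pair(0, h(cons(pair(a, 0), pair(0, a))))), pair(pair(pair(e, 0), cons(e, h(cons(e, pair(0, a))))), pair(cons(0, e), pair(0, a))))  →  cons(cons(a, pair(0, pair(a, 0))), pair(pair(pair(e, 0), cons(e, h(cons(e, pair(0, a))))), pair(cons(0, e), pair(0, a))))   [R3 at 1.2.2]
2. cons(cons(a, pair(0, pair(a, 0))), pair(pair(pair(e, 0), cons(e, h(cons(e, pair(0, a))))), pair(cons(0, e), pair(0, a))))  →  cons(cons(a, pair(0, pair(a, 0))), pair(pair(pair(e, 0), cons(e, e)), pair(cons(0, e), pair(0, a))))   [R3 at 2.1.2.2]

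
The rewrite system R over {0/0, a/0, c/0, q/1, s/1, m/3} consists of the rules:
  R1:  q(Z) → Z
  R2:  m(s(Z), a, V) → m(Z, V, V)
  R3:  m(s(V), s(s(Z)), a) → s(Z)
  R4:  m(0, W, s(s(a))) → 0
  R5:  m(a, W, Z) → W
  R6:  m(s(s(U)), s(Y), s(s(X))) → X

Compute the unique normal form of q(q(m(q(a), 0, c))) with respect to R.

0

1. q(q(m(q(a), 0, c)))  →  q(m(q(a), 0, c))   [R1 at ε]
2. q(m(q(a), 0, c))  →  m(q(a), 0, c)   [R1 at ε]
3. m(q(a), 0, c)  →  m(a, 0, c)   [R1 at 1]
4. m(a, 0, c)  →  0   [R5 at ε]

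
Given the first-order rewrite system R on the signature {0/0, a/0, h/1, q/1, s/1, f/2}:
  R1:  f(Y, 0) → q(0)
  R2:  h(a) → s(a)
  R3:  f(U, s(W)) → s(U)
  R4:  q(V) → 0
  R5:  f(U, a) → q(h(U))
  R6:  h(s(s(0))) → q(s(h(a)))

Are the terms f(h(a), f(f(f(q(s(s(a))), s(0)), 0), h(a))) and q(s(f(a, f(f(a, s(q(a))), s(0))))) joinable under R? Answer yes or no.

no — NF(t₁) = s(s(a)), NF(t₂) = 0

Reduce t₁ = f(h(a), f(f(f(q(s(s(a))), s(0)), 0), h(a))):
1. f(h(a), f(f(f(q(s(s(a))), s(0)), 0), h(a)))  →  f(s(a), f(f(f(q(s(s(a))), s(0)), 0), h(a)))   [R2 at 1]
2. f(s(a), f(f(f(q(s(s(a))), s(0)), 0), h(a)))  →  f(s(a), f(q(0), h(a)))   [R1 at 2.1]
3. f(s(a), f(q(0), h(a)))  →  f(s(a), f(0, h(a)))   [R4 at 2.1]
4. f(s(a), f(0, h(a)))  →  f(s(a), f(0, s(a)))   [R2 at 2.2]
5. f(s(a), f(0, s(a)))  →  f(s(a), s(0))   [R3 at 2]
6. f(s(a), s(0))  →  s(s(a))   [R3 at ε]

Reduce t₂ = q(s(f(a, f(f(a, s(q(a))), s(0))))):
1. q(s(f(a, f(f(a, s(q(a))), s(0)))))  →  0   [R4 at ε]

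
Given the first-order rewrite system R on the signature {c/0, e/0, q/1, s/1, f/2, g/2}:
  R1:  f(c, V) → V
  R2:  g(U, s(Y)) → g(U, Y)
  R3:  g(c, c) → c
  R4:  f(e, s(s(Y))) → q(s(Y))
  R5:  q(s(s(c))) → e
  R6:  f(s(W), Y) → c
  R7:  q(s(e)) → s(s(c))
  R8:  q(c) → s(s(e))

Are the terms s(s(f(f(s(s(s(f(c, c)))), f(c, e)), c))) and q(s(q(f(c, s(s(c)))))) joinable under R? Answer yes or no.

Reduce t₁ = s(s(f(f(s(s(s(f(c, c)))), f(c, e)), c))):
1. s(s(f(f(s(s(s(f(c, c)))), f(c, e)), c)))  →  s(s(f(c, c)))   [R6 at 1.1.1]
2. s(s(f(c, c)))  →  s(s(c))   [R1 at 1.1]

Reduce t₂ = q(s(q(f(c, s(s(c)))))):
1. q(s(q(f(c, s(s(c))))))  →  q(s(q(s(s(c)))))   [R1 at 1.1.1]
2. q(s(q(s(s(c)))))  →  q(s(e))   [R5 at 1.1]
3. q(s(e))  →  s(s(c))   [R7 at ε]

yes — NF(t₁) = s(s(c)), NF(t₂) = s(s(c))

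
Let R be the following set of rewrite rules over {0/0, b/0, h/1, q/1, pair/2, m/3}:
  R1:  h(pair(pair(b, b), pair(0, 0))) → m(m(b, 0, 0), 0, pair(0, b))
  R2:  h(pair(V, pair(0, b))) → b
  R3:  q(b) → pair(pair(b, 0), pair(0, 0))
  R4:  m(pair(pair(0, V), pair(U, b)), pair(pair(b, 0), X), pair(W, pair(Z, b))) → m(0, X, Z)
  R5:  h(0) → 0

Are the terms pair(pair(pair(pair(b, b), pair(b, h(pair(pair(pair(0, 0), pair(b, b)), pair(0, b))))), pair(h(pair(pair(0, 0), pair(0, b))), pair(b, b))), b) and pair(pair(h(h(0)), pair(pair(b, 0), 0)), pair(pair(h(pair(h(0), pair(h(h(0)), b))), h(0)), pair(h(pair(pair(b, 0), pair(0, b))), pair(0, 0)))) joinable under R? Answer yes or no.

no — NF(t₁) = pair(pair(pair(pair(b, b), pair(b, b)), pair(b, pair(b, b))), b), NF(t₂) = pair(pair(0, pair(pair(b, 0), 0)), pair(pair(b, 0), pair(b, pair(0, 0))))

Reduce t₁ = pair(pair(pair(pair(b, b), pair(b, h(pair(pair(pair(0, 0), pair(b, b)), pair(0, b))))), pair(h(pair(pair(0, 0), pair(0, b))), pair(b, b))), b):
1. pair(pair(pair(pair(b, b), pair(b, h(pair(pair(pair(0, 0), pair(b, b)), pair(0, b))))), pair(h(pair(pair(0, 0), pair(0, b))), pair(b, b))), b)  →  pair(pair(pair(pair(b, b), pair(b, b)), pair(h(pair(pair(0, 0), pair(0, b))), pair(b, b))), b)   [R2 at 1.1.2.2]
2. pair(pair(pair(pair(b, b), pair(b, b)), pair(h(pair(pair(0, 0), pair(0, b))), pair(b, b))), b)  →  pair(pair(pair(pair(b, b), pair(b, b)), pair(b, pair(b, b))), b)   [R2 at 1.2.1]

Reduce t₂ = pair(pair(h(h(0)), pair(pair(b, 0), 0)), pair(pair(h(pair(h(0), pair(h(h(0)), b))), h(0)), pair(h(pair(pair(b, 0), pair(0, b))), pair(0, 0)))):
1. pair(pair(h(h(0)), pair(pair(b, 0), 0)), pair(pair(h(pair(h(0), pair(h(h(0)), b))), h(0)), pair(h(pair(pair(b, 0), pair(0, b))), pair(0, 0))))  →  pair(pair(h(0), pair(pair(b, 0), 0)), pair(pair(h(pair(h(0), pair(h(h(0)), b))), h(0)), pair(h(pair(pair(b, 0), pair(0, b))), pair(0, 0))))   [R5 at 1.1.1]
2. pair(pair(h(0), pair(pair(b, 0), 0)), pair(pair(h(pair(h(0), pair(h(h(0)), b))), h(0)), pair(h(pair(pair(b, 0), pair(0, b))), pair(0, 0))))  →  pair(pair(0, pair(pair(b, 0), 0)), pair(pair(h(pair(h(0), pair(h(h(0)), b))), h(0)), pair(h(pair(pair(b, 0), pair(0, b))), pair(0, 0))))   [R5 at 1.1]
3. pair(pair(0, pair(pair(b, 0), 0)), pair(pair(h(pair(h(0), pair(h(h(0)), b))), h(0)), pair(h(pair(pair(b, 0), pair(0, b))), pair(0, 0))))  →  pair(pair(0, pair(pair(b, 0), 0)), pair(pair(h(pair(0, pair(h(h(0)), b))), h(0)), pair(h(pair(pair(b, 0), pair(0, b))), pair(0, 0))))   [R5 at 2.1.1.1.1]
4. pair(pair(0, pair(pair(b, 0), 0)), pair(pair(h(pair(0, pair(h(h(0)), b))), h(0)), pair(h(pair(pair(b, 0), pair(0, b))), pair(0, 0))))  →  pair(pair(0, pair(pair(b, 0), 0)), pair(pair(h(pair(0, pair(h(0), b))), h(0)), pair(h(pair(pair(b, 0), pair(0, b))), pair(0, 0))))   [R5 at 2.1.1.1.2.1.1]
5. pair(pair(0, pair(pair(b, 0), 0)), pair(pair(h(pair(0, pair(h(0), b))), h(0)), pair(h(pair(pair(b, 0), pair(0, b))), pair(0, 0))))  →  pair(pair(0, pair(pair(b, 0), 0)), pair(pair(h(pair(0, pair(0, b))), h(0)), pair(h(pair(pair(b, 0), pair(0, b))), pair(0, 0))))   [R5 at 2.1.1.1.2.1]
6. pair(pair(0, pair(pair(b, 0), 0)), pair(pair(h(pair(0, pair(0, b))), h(0)), pair(h(pair(pair(b, 0), pair(0, b))), pair(0, 0))))  →  pair(pair(0, pair(pair(b, 0), 0)), pair(pair(b, h(0)), pair(h(pair(pair(b, 0), pair(0, b))), pair(0, 0))))   [R2 at 2.1.1]
7. pair(pair(0, pair(pair(b, 0), 0)), pair(pair(b, h(0)), pair(h(pair(pair(b, 0), pair(0, b))), pair(0, 0))))  →  pair(pair(0, pair(pair(b, 0), 0)), pair(pair(b, 0), pair(h(pair(pair(b, 0), pair(0, b))), pair(0, 0))))   [R5 at 2.1.2]
8. pair(pair(0, pair(pair(b, 0), 0)), pair(pair(b, 0), pair(h(pair(pair(b, 0), pair(0, b))), pair(0, 0))))  →  pair(pair(0, pair(pair(b, 0), 0)), pair(pair(b, 0), pair(b, pair(0, 0))))   [R2 at 2.2.1]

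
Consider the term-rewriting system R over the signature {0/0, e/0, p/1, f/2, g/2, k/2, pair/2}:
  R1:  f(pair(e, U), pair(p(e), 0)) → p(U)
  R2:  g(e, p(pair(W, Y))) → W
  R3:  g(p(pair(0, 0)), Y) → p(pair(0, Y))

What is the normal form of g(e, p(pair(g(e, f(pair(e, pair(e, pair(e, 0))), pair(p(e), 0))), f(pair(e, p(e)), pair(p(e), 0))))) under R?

1. g(e, p(pair(g(e, f(pair(e, pair(e, pair(e, 0))), pair(p(e), 0))), f(pair(e, p(e)), pair(p(e), 0)))))  →  g(e, f(pair(e, pair(e, pair(e, 0))), pair(p(e), 0)))   [R2 at ε]
2. g(e, f(pair(e, pair(e, pair(e, 0))), pair(p(e), 0)))  →  g(e, p(pair(e, pair(e, 0))))   [R1 at 2]
3. g(e, p(pair(e, pair(e, 0))))  →  e   [R2 at ε]

e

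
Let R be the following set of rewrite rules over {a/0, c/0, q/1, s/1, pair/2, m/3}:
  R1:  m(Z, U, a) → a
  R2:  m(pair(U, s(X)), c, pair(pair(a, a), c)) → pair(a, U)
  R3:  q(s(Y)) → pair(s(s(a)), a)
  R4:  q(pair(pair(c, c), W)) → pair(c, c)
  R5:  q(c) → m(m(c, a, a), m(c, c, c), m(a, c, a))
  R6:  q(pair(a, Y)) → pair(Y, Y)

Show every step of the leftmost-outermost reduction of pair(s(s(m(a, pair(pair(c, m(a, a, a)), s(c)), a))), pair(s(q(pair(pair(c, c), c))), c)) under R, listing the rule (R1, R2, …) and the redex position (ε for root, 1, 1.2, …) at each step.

pair(s(s(a)), pair(s(pair(c, c)), c))

1. pair(s(s(m(a, pair(pair(c, m(a, a, a)), s(c)), a))), pair(s(q(pair(pair(c, c), c))), c))  →  pair(s(s(a)), pair(s(q(pair(pair(c, c), c))), c))   [R1 at 1.1.1]
2. pair(s(s(a)), pair(s(q(pair(pair(c, c), c))), c))  →  pair(s(s(a)), pair(s(pair(c, c)), c))   [R4 at 2.1.1]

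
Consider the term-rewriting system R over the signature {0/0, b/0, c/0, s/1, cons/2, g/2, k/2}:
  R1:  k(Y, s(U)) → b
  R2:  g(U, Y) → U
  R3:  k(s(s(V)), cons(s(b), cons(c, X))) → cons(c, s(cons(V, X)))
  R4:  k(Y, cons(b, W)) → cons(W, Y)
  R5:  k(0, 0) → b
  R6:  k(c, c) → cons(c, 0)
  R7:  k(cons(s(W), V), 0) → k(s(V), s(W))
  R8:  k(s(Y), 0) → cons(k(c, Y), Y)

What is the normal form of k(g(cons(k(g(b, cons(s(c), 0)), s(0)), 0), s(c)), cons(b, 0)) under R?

1. k(g(cons(k(g(b, cons(s(c), 0)), s(0)), 0), s(c)), cons(b, 0))  →  cons(0, g(cons(k(g(b, cons(s(c), 0)), s(0)), 0), s(c)))   [R4 at ε]
2. cons(0, g(cons(k(g(b, cons(s(c), 0)), s(0)), 0), s(c)))  →  cons(0, cons(k(g(b, cons(s(c), 0)), s(0)), 0))   [R2 at 2]
3. cons(0, cons(k(g(b, cons(s(c), 0)), s(0)), 0))  →  cons(0, cons(b, 0))   [R1 at 2.1]

cons(0, cons(b, 0))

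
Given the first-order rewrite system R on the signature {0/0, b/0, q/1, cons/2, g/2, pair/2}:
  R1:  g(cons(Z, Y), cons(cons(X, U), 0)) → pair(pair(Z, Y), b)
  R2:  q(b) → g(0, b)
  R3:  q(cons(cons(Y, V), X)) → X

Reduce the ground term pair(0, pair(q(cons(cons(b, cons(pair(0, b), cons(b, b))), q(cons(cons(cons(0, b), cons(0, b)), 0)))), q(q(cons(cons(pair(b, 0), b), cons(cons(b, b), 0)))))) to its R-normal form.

1. pair(0, pair(q(cons(cons(b, cons(pair(0, b), cons(b, b))), q(cons(cons(cons(0, b), cons(0, b)), 0)))), q(q(cons(cons(pair(b, 0), b), cons(cons(b, b), 0))))))  →  pair(0, pair(q(cons(cons(cons(0, b), cons(0, b)), 0)), q(q(cons(cons(pair(b, 0), b), cons(cons(b, b), 0))))))   [R3 at 2.1]
2. pair(0, pair(q(cons(cons(cons(0, b), cons(0, b)), 0)), q(q(cons(cons(pair(b, 0), b), cons(cons(b, b), 0))))))  →  pair(0, pair(0, q(q(cons(cons(pair(b, 0), b), cons(cons(b, b), 0))))))   [R3 at 2.1]
3. pair(0, pair(0, q(q(cons(cons(pair(b, 0), b), cons(cons(b, b), 0))))))  →  pair(0, pair(0, q(cons(cons(b, b), 0))))   [R3 at 2.2.1]
4. pair(0, pair(0, q(cons(cons(b, b), 0))))  →  pair(0, pair(0, 0))   [R3 at 2.2]

pair(0, pair(0, 0))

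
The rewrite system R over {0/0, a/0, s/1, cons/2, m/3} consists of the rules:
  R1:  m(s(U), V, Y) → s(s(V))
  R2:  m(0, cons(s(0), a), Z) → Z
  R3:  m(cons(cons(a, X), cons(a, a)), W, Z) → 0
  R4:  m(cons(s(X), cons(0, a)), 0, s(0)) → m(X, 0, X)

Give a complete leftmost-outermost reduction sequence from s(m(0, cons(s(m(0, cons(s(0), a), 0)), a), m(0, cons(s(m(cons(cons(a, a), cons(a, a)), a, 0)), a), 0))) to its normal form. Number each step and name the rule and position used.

s(0)

1. s(m(0, cons(s(m(0, cons(s(0), a), 0)), a), m(0, cons(s(m(cons(cons(a, a), cons(a, a)), a, 0)), a), 0)))  →  s(m(0, cons(s(0), a), m(0, cons(s(m(cons(cons(a, a), cons(a, a)), a, 0)), a), 0)))   [R2 at 1.2.1.1]
2. s(m(0, cons(s(0), a), m(0, cons(s(m(cons(cons(a, a), cons(a, a)), a, 0)), a), 0)))  →  s(m(0, cons(s(m(cons(cons(a, a), cons(a, a)), a, 0)), a), 0))   [R2 at 1]
3. s(m(0, cons(s(m(cons(cons(a, a), cons(a, a)), a, 0)), a), 0))  →  s(m(0, cons(s(0), a), 0))   [R3 at 1.2.1.1]
4. s(m(0, cons(s(0), a), 0))  →  s(0)   [R2 at 1]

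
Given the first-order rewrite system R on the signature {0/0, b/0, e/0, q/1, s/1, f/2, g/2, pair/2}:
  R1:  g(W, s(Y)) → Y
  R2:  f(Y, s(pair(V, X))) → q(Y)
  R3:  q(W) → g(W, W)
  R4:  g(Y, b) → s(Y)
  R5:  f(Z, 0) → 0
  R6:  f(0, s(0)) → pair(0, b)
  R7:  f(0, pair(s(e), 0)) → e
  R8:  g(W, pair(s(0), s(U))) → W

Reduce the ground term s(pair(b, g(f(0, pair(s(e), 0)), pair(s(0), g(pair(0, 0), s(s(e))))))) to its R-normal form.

1. s(pair(b, g(f(0, pair(s(e), 0)), pair(s(0), g(pair(0, 0), s(s(e)))))))  →  s(pair(b, g(e, pair(s(0), g(pair(0, 0), s(s(e)))))))   [R7 at 1.2.1]
2. s(pair(b, g(e, pair(s(0), g(pair(0, 0), s(s(e)))))))  →  s(pair(b, g(e, pair(s(0), s(e)))))   [R1 at 1.2.2.2]
3. s(pair(b, g(e, pair(s(0), s(e)))))  →  s(pair(b, e))   [R8 at 1.2]

s(pair(b, e))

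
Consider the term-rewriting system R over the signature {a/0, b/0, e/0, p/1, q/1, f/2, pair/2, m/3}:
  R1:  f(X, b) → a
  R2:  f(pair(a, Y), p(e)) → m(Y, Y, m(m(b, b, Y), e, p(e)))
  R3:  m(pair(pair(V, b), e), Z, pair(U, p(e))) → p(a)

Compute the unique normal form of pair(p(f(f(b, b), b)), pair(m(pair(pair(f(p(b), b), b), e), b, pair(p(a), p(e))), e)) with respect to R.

pair(p(a), pair(p(a), e))

1. pair(p(f(f(b, b), b)), pair(m(pair(pair(f(p(b), b), b), e), b, pair(p(a), p(e))), e))  →  pair(p(a), pair(m(pair(pair(f(p(b), b), b), e), b, pair(p(a), p(e))), e))   [R1 at 1.1]
2. pair(p(a), pair(m(pair(pair(f(p(b), b), b), e), b, pair(p(a), p(e))), e))  →  pair(p(a), pair(p(a), e))   [R3 at 2.1]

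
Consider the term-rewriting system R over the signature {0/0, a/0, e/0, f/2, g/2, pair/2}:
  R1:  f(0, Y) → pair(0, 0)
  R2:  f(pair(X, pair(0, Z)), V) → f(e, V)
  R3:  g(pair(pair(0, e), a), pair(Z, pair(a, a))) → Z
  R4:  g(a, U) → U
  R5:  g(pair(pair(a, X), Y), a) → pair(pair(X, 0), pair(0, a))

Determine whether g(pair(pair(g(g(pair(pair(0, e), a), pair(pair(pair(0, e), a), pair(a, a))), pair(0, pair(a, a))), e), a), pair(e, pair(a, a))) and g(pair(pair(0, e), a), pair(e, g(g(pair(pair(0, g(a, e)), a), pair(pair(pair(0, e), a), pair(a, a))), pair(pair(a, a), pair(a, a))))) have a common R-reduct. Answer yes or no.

Reduce t₁ = g(pair(pair(g(g(pair(pair(0, e), a), pair(pair(pair(0, e), a), pair(a, a))), pair(0, pair(a, a))), e), a), pair(e, pair(a, a))):
1. g(pair(pair(g(g(pair(pair(0, e), a), pair(pair(pair(0, e), a), pair(a, a))), pair(0, pair(a, a))), e), a), pair(e, pair(a, a)))  →  g(pair(pair(g(pair(pair(0, e), a), pair(0, pair(a, a))), e), a), pair(e, pair(a, a)))   [R3 at 1.1.1.1]
2. g(pair(pair(g(pair(pair(0, e), a), pair(0, pair(a, a))), e), a), pair(e, pair(a, a)))  →  g(pair(pair(0, e), a), pair(e, pair(a, a)))   [R3 at 1.1.1]
3. g(pair(pair(0, e), a), pair(e, pair(a, a)))  →  e   [R3 at ε]

Reduce t₂ = g(pair(pair(0, e), a), pair(e, g(g(pair(pair(0, g(a, e)), a), pair(pair(pair(0, e), a), pair(a, a))), pair(pair(a, a), pair(a, a))))):
1. g(pair(pair(0, e), a), pair(e, g(g(pair(pair(0, g(a, e)), a), pair(pair(pair(0, e), a), pair(a, a))), pair(pair(a, a), pair(a, a)))))  →  g(pair(pair(0, e), a), pair(e, g(g(pair(pair(0, e), a), pair(pair(pair(0, e), a), pair(a, a))), pair(pair(a, a), pair(a, a)))))   [R4 at 2.2.1.1.1.2]
2. g(pair(pair(0, e), a), pair(e, g(g(pair(pair(0, e), a), pair(pair(pair(0, e), a), pair(a, a))), pair(pair(a, a), pair(a, a)))))  →  g(pair(pair(0, e), a), pair(e, g(pair(pair(0, e), a), pair(pair(a, a), pair(a, a)))))   [R3 at 2.2.1]
3. g(pair(pair(0, e), a), pair(e, g(pair(pair(0, e), a), pair(pair(a, a), pair(a, a)))))  →  g(pair(pair(0, e), a), pair(e, pair(a, a)))   [R3 at 2.2]
4. g(pair(pair(0, e), a), pair(e, pair(a, a)))  →  e   [R3 at ε]

yes — NF(t₁) = e, NF(t₂) = e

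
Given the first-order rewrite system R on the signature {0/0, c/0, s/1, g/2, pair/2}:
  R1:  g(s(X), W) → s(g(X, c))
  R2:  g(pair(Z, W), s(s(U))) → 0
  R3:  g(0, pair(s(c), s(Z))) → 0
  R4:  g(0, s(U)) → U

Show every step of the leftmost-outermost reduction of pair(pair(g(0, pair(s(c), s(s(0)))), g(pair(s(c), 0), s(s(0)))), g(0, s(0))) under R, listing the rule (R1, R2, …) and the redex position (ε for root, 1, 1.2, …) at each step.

1. pair(pair(g(0, pair(s(c), s(s(0)))), g(pair(s(c), 0), s(s(0)))), g(0, s(0)))  →  pair(pair(0, g(pair(s(c), 0), s(s(0)))), g(0, s(0)))   [R3 at 1.1]
2. pair(pair(0, g(pair(s(c), 0), s(s(0)))), g(0, s(0)))  →  pair(pair(0, 0), g(0, s(0)))   [R2 at 1.2]
3. pair(pair(0, 0), g(0, s(0)))  →  pair(pair(0, 0), 0)   [R4 at 2]

pair(pair(0, 0), 0)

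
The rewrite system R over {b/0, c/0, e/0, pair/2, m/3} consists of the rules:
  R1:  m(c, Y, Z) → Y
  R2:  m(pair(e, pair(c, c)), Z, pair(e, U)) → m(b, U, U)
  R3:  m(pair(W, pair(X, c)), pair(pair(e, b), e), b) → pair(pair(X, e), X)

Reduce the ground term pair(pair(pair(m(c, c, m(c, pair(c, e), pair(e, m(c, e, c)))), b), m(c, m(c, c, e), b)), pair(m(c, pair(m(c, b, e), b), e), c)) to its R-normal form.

1. pair(pair(pair(m(c, c, m(c, pair(c, e), pair(e, m(c, e, c)))), b), m(c, m(c, c, e), b)), pair(m(c, pair(m(c, b, e), b), e), c))  →  pair(pair(pair(c, b), m(c, m(c, c, e), b)), pair(m(c, pair(m(c, b, e), b), e), c))   [R1 at 1.1.1]
2. pair(pair(pair(c, b), m(c, m(c, c, e), b)), pair(m(c, pair(m(c, b, e), b), e), c))  →  pair(pair(pair(c, b), m(c, c, e)), pair(m(c, pair(m(c, b, e), b), e), c))   [R1 at 1.2]
3. pair(pair(pair(c, b), m(c, c, e)), pair(m(c, pair(m(c, b, e), b), e), c))  →  pair(pair(pair(c, b), c), pair(m(c, pair(m(c, b, e), b), e), c))   [R1 at 1.2]
4. pair(pair(pair(c, b), c), pair(m(c, pair(m(c, b, e), b), e), c))  →  pair(pair(pair(c, b), c), pair(pair(m(c, b, e), b), c))   [R1 at 2.1]
5. pair(pair(pair(c, b), c), pair(pair(m(c, b, e), b), c))  →  pair(pair(pair(c, b), c), pair(pair(b, b), c))   [R1 at 2.1.1]

pair(pair(pair(c, b), c), pair(pair(b, b), c))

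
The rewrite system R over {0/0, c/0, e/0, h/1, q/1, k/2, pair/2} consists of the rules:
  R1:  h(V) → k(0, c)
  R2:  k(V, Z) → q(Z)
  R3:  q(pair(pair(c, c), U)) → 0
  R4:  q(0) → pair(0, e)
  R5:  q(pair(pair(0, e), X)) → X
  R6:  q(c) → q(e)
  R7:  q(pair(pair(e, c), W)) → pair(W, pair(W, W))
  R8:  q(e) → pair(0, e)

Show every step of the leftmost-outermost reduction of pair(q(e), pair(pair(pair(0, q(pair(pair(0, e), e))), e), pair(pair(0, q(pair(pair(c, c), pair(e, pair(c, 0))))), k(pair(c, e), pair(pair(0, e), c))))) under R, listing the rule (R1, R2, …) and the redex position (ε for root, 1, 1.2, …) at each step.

1. pair(q(e), pair(pair(pair(0, q(pair(pair(0, e), e))), e), pair(pair(0, q(pair(pair(c, c), pair(e, pair(c, 0))))), k(pair(c, e), pair(pair(0, e), c)))))  →  pair(pair(0, e), pair(pair(pair(0, q(pair(pair(0, e), e))), e), pair(pair(0, q(pair(pair(c, c), pair(e, pair(c, 0))))), k(pair(c, e), pair(pair(0, e), c)))))   [R8 at 1]
2. pair(pair(0, e), pair(pair(pair(0, q(pair(pair(0, e), e))), e), pair(pair(0, q(pair(pair(c, c), pair(e, pair(c, 0))))), k(pair(c, e), pair(pair(0, e), c)))))  →  pair(pair(0, e), pair(pair(pair(0, e), e), pair(pair(0, q(pair(pair(c, c), pair(e, pair(c, 0))))), k(pair(c, e), pair(pair(0, e), c)))))   [R5 at 2.1.1.2]
3. pair(pair(0, e), pair(pair(pair(0, e), e), pair(pair(0, q(pair(pair(c, c), pair(e, pair(c, 0))))), k(pair(c, e), pair(pair(0, e), c)))))  →  pair(pair(0, e), pair(pair(pair(0, e), e), pair(pair(0, 0), k(pair(c, e), pair(pair(0, e), c)))))   [R3 at 2.2.1.2]
4. pair(pair(0, e), pair(pair(pair(0, e), e), pair(pair(0, 0), k(pair(c, e), pair(pair(0, e), c)))))  →  pair(pair(0, e), pair(pair(pair(0, e), e), pair(pair(0, 0), q(pair(pair(0, e), c)))))   [R2 at 2.2.2]
5. pair(pair(0, e), pair(pair(pair(0, e), e), pair(pair(0, 0), q(pair(pair(0, e), c)))))  →  pair(pair(0, e), pair(pair(pair(0, e), e), pair(pair(0, 0), c)))   [R5 at 2.2.2]

pair(pair(0, e), pair(pair(pair(0, e), e), pair(pair(0, 0), c)))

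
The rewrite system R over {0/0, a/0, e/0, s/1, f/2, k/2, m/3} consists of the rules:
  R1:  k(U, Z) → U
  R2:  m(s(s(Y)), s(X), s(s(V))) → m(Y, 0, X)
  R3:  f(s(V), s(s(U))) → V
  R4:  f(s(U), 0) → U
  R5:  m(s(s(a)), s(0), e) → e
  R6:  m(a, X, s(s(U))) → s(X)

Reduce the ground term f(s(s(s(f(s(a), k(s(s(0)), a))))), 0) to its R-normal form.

s(s(a))

1. f(s(s(s(f(s(a), k(s(s(0)), a))))), 0)  →  s(s(f(s(a), k(s(s(0)), a))))   [R4 at ε]
2. s(s(f(s(a), k(s(s(0)), a))))  →  s(s(f(s(a), s(s(0)))))   [R1 at 1.1.2]
3. s(s(f(s(a), s(s(0)))))  →  s(s(a))   [R3 at 1.1]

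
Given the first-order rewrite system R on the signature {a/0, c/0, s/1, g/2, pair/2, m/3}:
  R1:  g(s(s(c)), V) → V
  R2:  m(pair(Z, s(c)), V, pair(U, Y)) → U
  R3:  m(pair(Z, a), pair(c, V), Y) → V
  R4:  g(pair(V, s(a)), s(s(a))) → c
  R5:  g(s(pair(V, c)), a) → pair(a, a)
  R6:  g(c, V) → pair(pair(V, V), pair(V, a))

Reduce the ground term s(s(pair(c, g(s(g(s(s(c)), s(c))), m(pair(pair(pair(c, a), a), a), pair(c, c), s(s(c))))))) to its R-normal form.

1. s(s(pair(c, g(s(g(s(s(c)), s(c))), m(pair(pair(pair(c, a), a), a), pair(c, c), s(s(c)))))))  →  s(s(pair(c, g(s(s(c)), m(pair(pair(pair(c, a), a), a), pair(c, c), s(s(c)))))))   [R1 at 1.1.2.1.1]
2. s(s(pair(c, g(s(s(c)), m(pair(pair(pair(c, a), a), a), pair(c, c), s(s(c)))))))  →  s(s(pair(c, m(pair(pair(pair(c, a), a), a), pair(c, c), s(s(c))))))   [R1 at 1.1.2]
3. s(s(pair(c, m(pair(pair(pair(c, a), a), a), pair(c, c), s(s(c))))))  →  s(s(pair(c, c)))   [R3 at 1.1.2]

s(s(pair(c, c)))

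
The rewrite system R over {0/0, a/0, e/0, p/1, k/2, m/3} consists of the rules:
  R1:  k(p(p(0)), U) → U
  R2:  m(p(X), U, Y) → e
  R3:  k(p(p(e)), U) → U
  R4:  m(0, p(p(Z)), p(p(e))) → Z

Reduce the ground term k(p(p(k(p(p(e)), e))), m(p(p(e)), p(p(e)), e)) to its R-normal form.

1. k(p(p(k(p(p(e)), e))), m(p(p(e)), p(p(e)), e))  →  k(p(p(e)), m(p(p(e)), p(p(e)), e))   [R3 at 1.1.1]
2. k(p(p(e)), m(p(p(e)), p(p(e)), e))  →  m(p(p(e)), p(p(e)), e)   [R3 at ε]
3. m(p(p(e)), p(p(e)), e)  →  e   [R2 at ε]

e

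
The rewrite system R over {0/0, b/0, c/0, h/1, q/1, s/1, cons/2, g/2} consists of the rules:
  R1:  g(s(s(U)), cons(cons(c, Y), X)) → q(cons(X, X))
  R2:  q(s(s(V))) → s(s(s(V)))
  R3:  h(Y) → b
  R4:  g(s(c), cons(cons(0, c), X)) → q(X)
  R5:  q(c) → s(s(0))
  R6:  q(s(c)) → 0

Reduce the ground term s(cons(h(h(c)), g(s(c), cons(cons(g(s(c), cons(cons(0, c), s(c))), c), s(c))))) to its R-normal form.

s(cons(b, 0))

1. s(cons(h(h(c)), g(s(c), cons(cons(g(s(c), cons(cons(0, c), s(c))), c), s(c)))))  →  s(cons(b, g(s(c), cons(cons(g(s(c), cons(cons(0, c), s(c))), c), s(c)))))   [R3 at 1.1]
2. s(cons(b, g(s(c), cons(cons(g(s(c), cons(cons(0, c), s(c))), c), s(c)))))  →  s(cons(b, g(s(c), cons(cons(q(s(c)), c), s(c)))))   [R4 at 1.2.2.1.1]
3. s(cons(b, g(s(c), cons(cons(q(s(c)), c), s(c)))))  →  s(cons(b, g(s(c), cons(cons(0, c), s(c)))))   [R6 at 1.2.2.1.1]
4. s(cons(b, g(s(c), cons(cons(0, c), s(c)))))  →  s(cons(b, q(s(c))))   [R4 at 1.2]
5. s(cons(b, q(s(c))))  →  s(cons(b, 0))   [R6 at 1.2]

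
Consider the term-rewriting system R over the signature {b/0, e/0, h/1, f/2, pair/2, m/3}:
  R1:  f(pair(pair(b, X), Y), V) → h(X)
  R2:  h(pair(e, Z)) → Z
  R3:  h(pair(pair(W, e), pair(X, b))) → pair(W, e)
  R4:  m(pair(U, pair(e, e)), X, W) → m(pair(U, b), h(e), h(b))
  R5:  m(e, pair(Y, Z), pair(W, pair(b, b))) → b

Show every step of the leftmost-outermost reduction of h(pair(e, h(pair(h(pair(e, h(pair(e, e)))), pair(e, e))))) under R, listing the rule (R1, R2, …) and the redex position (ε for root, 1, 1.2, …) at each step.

pair(e, e)

1. h(pair(e, h(pair(h(pair(e, h(pair(e, e)))), pair(e, e)))))  →  h(pair(h(pair(e, h(pair(e, e)))), pair(e, e)))   [R2 at ε]
2. h(pair(h(pair(e, h(pair(e, e)))), pair(e, e)))  →  h(pair(h(pair(e, e)), pair(e, e)))   [R2 at 1.1]
3. h(pair(h(pair(e, e)), pair(e, e)))  →  h(pair(e, pair(e, e)))   [R2 at 1.1]
4. h(pair(e, pair(e, e)))  →  pair(e, e)   [R2 at ε]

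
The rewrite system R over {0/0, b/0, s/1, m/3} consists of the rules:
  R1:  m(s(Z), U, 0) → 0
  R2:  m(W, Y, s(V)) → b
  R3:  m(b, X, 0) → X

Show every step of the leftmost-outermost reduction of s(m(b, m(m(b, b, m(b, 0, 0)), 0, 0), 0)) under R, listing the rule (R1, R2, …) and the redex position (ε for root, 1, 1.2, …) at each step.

s(0)

1. s(m(b, m(m(b, b, m(b, 0, 0)), 0, 0), 0))  →  s(m(m(b, b, m(b, 0, 0)), 0, 0))   [R3 at 1]
2. s(m(m(b, b, m(b, 0, 0)), 0, 0))  →  s(m(m(b, b, 0), 0, 0))   [R3 at 1.1.3]
3. s(m(m(b, b, 0), 0, 0))  →  s(m(b, 0, 0))   [R3 at 1.1]
4. s(m(b, 0, 0))  →  s(0)   [R3 at 1]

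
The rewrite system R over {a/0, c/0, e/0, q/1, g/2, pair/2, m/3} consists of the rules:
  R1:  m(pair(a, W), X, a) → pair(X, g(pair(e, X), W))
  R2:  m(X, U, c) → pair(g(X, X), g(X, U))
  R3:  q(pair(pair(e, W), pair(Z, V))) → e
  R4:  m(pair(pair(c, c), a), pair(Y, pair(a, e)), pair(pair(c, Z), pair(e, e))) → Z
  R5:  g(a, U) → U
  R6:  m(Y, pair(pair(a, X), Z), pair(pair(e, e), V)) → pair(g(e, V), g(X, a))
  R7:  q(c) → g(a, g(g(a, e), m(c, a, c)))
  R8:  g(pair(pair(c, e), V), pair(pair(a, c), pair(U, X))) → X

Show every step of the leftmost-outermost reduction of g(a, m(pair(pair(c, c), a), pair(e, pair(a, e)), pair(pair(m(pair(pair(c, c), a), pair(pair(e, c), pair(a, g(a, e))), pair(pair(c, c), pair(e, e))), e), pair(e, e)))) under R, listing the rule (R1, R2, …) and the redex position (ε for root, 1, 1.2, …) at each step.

e

1. g(a, m(pair(pair(c, c), a), pair(e, pair(a, e)), pair(pair(m(pair(pair(c, c), a), pair(pair(e, c), pair(a, g(a, e))), pair(pair(c, c), pair(e, e))), e), pair(e, e))))  →  m(pair(pair(c, c), a), pair(e, pair(a, e)), pair(pair(m(pair(pair(c, c), a), pair(pair(e, c), pair(a, g(a, e))), pair(pair(c, c), pair(e, e))), e), pair(e, e)))   [R5 at ε]
2. m(pair(pair(c, c), a), pair(e, pair(a, e)), pair(pair(m(pair(pair(c, c), a), pair(pair(e, c), pair(a, g(a, e))), pair(pair(c, c), pair(e, e))), e), pair(e, e)))  →  m(pair(pair(c, c), a), pair(e, pair(a, e)), pair(pair(m(pair(pair(c, c), a), pair(pair(e, c), pair(a, e)), pair(pair(c, c), pair(e, e))), e), pair(e, e)))   [R5 at 3.1.1.2.2.2]
3. m(pair(pair(c, c), a), pair(e, pair(a, e)), pair(pair(m(pair(pair(c, c), a), pair(pair(e, c), pair(a, e)), pair(pair(c, c), pair(e, e))), e), pair(e, e)))  →  m(pair(pair(c, c), a), pair(e, pair(a, e)), pair(pair(c, e), pair(e, e)))   [R4 at 3.1.1]
4. m(pair(pair(c, c), a), pair(e, pair(a, e)), pair(pair(c, e), pair(e, e)))  →  e   [R4 at ε]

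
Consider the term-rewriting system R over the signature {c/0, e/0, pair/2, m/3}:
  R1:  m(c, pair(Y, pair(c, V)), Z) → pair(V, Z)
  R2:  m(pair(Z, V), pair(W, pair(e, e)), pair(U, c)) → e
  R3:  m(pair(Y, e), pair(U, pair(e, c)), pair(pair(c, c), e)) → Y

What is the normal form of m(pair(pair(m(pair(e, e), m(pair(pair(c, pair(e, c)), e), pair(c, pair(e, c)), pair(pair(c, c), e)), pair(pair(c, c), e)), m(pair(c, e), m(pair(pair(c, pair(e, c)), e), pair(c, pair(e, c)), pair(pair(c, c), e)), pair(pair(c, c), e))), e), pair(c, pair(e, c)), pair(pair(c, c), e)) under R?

pair(e, c)

1. m(pair(pair(m(pair(e, e), m(pair(pair(c, pair(e, c)), e), pair(c, pair(e, c)), pair(pair(c, c), e)), pair(pair(c, c), e)), m(pair(c, e), m(pair(pair(c, pair(e, c)), e), pair(c, pair(e, c)), pair(pair(c, c), e)), pair(pair(c, c), e))), e), pair(c, pair(e, c)), pair(pair(c, c), e))  →  pair(m(pair(e, e), m(pair(pair(c, pair(e, c)), e), pair(c, pair(e, c)), pair(pair(c, c), e)), pair(pair(c, c), e)), m(pair(c, e), m(pair(pair(c, pair(e, c)), e), pair(c, pair(e, c)), pair(pair(c, c), e)), pair(pair(c, c), e)))   [R3 at ε]
2. pair(m(pair(e, e), m(pair(pair(c, pair(e, c)), e), pair(c, pair(e, c)), pair(pair(c, c), e)), pair(pair(c, c), e)), m(pair(c, e), m(pair(pair(c, pair(e, c)), e), pair(c, pair(e, c)), pair(pair(c, c), e)), pair(pair(c, c), e)))  →  pair(m(pair(e, e), pair(c, pair(e, c)), pair(pair(c, c), e)), m(pair(c, e), m(pair(pair(c, pair(e, c)), e), pair(c, pair(e, c)), pair(pair(c, c), e)), pair(pair(c, c), e)))   [R3 at 1.2]
3. pair(m(pair(e, e), pair(c, pair(e, c)), pair(pair(c, c), e)), m(pair(c, e), m(pair(pair(c, pair(e, c)), e), pair(c, pair(e, c)), pair(pair(c, c), e)), pair(pair(c, c), e)))  →  pair(e, m(pair(c, e), m(pair(pair(c, pair(e, c)), e), pair(c, pair(e, c)), pair(pair(c, c), e)), pair(pair(c, c), e)))   [R3 at 1]
4. pair(e, m(pair(c, e), m(pair(pair(c, pair(e, c)), e), pair(c, pair(e, c)), pair(pair(c, c), e)), pair(pair(c, c), e)))  →  pair(e, m(pair(c, e), pair(c, pair(e, c)), pair(pair(c, c), e)))   [R3 at 2.2]
5. pair(e, m(pair(c, e), pair(c, pair(e, c)), pair(pair(c, c), e)))  →  pair(e, c)   [R3 at 2]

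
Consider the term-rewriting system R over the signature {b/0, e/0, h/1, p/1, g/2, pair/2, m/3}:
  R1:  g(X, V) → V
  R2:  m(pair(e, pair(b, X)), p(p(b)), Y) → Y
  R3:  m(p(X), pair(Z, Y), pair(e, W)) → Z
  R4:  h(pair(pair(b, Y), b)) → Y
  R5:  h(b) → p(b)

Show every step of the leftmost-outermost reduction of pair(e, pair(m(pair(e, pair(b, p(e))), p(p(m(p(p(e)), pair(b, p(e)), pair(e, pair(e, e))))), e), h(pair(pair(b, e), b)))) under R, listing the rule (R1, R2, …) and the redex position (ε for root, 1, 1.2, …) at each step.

pair(e, pair(e, e))

1. pair(e, pair(m(pair(e, pair(b, p(e))), p(p(m(p(p(e)), pair(b, p(e)), pair(e, pair(e, e))))), e), h(pair(pair(b, e), b))))  →  pair(e, pair(m(pair(e, pair(b, p(e))), p(p(b)), e), h(pair(pair(b, e), b))))   [R3 at 2.1.2.1.1]
2. pair(e, pair(m(pair(e, pair(b, p(e))), p(p(b)), e), h(pair(pair(b, e), b))))  →  pair(e, pair(e, h(pair(pair(b, e), b))))   [R2 at 2.1]
3. pair(e, pair(e, h(pair(pair(b, e), b))))  →  pair(e, pair(e, e))   [R4 at 2.2]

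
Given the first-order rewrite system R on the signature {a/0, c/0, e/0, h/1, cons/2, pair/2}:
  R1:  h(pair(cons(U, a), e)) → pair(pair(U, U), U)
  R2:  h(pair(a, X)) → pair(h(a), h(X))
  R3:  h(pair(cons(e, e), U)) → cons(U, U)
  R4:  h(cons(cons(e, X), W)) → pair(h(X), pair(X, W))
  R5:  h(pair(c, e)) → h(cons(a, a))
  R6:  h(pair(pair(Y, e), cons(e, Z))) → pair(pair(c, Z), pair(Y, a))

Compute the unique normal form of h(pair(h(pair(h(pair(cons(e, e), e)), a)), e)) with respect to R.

pair(pair(a, a), a)

1. h(pair(h(pair(h(pair(cons(e, e), e)), a)), e))  →  h(pair(h(pair(cons(e, e), a)), e))   [R3 at 1.1.1.1]
2. h(pair(h(pair(cons(e, e), a)), e))  →  h(pair(cons(a, a), e))   [R3 at 1.1]
3. h(pair(cons(a, a), e))  →  pair(pair(a, a), a)   [R1 at ε]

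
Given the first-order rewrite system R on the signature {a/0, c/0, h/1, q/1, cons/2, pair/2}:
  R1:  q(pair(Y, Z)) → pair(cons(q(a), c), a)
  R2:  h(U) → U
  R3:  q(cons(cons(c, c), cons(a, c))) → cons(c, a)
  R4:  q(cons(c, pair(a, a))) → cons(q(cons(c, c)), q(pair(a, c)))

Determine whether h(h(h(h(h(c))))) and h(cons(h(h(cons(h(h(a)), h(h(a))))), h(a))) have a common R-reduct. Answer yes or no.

no — NF(t₁) = c, NF(t₂) = cons(cons(a, a), a)

Reduce t₁ = h(h(h(h(h(c))))):
1. h(h(h(h(h(c)))))  →  h(h(h(h(c))))   [R2 at ε]
2. h(h(h(h(c))))  →  h(h(h(c)))   [R2 at ε]
3. h(h(h(c)))  →  h(h(c))   [R2 at ε]
4. h(h(c))  →  h(c)   [R2 at ε]
5. h(c)  →  c   [R2 at ε]

Reduce t₂ = h(cons(h(h(cons(h(h(a)), h(h(a))))), h(a))):
1. h(cons(h(h(cons(h(h(a)), h(h(a))))), h(a)))  →  cons(h(h(cons(h(h(a)), h(h(a))))), h(a))   [R2 at ε]
2. cons(h(h(cons(h(h(a)), h(h(a))))), h(a))  →  cons(h(cons(h(h(a)), h(h(a)))), h(a))   [R2 at 1]
3. cons(h(cons(h(h(a)), h(h(a)))), h(a))  →  cons(cons(h(h(a)), h(h(a))), h(a))   [R2 at 1]
4. cons(cons(h(h(a)), h(h(a))), h(a))  →  cons(cons(h(a), h(h(a))), h(a))   [R2 at 1.1]
5. cons(cons(h(a), h(h(a))), h(a))  →  cons(cons(a, h(h(a))), h(a))   [R2 at 1.1]
6. cons(cons(a, h(h(a))), h(a))  →  cons(cons(a, h(a)), h(a))   [R2 at 1.2]
7. cons(cons(a, h(a)), h(a))  →  cons(cons(a, a), h(a))   [R2 at 1.2]
8. cons(cons(a, a), h(a))  →  cons(cons(a, a), a)   [R2 at 2]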